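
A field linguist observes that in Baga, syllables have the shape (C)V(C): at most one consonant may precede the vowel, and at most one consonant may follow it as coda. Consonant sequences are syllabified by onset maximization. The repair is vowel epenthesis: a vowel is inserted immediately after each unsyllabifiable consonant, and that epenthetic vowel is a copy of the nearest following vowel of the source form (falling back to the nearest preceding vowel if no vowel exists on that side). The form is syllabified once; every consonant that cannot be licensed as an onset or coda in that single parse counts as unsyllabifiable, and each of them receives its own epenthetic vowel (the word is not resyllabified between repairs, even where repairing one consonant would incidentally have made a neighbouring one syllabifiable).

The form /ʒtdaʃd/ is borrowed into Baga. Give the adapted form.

Syllabifying with onset maximization leaves /ʒ/, /t/, /d/ stranded (at most one coda consonant is licensed; onsets are limited to one consonant).
Inserting the epenthetic vowel yields /ʒ/ → /ʒa/, /t/ → /ta/, /d/ → /da/.

ʒatadaʃda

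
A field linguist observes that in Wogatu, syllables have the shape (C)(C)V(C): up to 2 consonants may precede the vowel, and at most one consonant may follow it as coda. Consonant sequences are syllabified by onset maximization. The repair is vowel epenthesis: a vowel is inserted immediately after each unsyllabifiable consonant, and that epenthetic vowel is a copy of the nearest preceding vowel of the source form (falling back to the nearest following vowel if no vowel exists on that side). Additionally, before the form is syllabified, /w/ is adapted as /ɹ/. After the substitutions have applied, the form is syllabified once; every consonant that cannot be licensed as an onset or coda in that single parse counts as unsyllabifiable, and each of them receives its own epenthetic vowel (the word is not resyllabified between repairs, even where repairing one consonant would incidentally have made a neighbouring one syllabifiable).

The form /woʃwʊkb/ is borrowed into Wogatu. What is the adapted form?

ɹoʃɹʊkbʊ

Substitution: /w/ → /ɹ/, giving /ɹoʃɹʊkb/.
Syllabifying with onset maximization leaves /b/ stranded (at most one coda consonant is licensed; onsets may contain at most 2 consonants).
Inserting the epenthetic vowel yields /b/ → /bʊ/.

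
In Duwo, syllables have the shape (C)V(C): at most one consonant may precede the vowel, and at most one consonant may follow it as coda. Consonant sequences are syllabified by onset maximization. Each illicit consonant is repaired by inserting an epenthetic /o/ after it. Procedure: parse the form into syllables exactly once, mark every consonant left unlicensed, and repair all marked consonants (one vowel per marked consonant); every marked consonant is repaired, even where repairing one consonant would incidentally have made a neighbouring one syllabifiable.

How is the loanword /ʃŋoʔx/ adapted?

Syllabifying with onset maximization leaves /ʃ/, /x/ stranded (at most one coda consonant is licensed; onsets are limited to one consonant).
Each unlicensed consonant becomes the onset of a new syllable: /ʃ/ → /ʃo/, /x/ → /xo/.

ʃoŋoʔxo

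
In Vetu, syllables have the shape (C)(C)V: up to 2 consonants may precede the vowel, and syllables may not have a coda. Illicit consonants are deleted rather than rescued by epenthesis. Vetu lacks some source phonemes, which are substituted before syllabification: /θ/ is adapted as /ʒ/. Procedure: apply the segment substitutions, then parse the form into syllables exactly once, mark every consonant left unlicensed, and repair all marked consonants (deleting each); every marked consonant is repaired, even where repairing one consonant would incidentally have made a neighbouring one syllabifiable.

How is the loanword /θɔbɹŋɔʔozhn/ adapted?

ʒɔɹŋɔʔo

Substitution: /θ/ → /ʒ/, giving /ʒɔbɹŋɔʔozhn/.
Under (C)(C)V, the unsyllabifiable consonants are /b/, /z/, /h/, /n/ (no codas are permitted; onsets may contain at most 2 consonants).
Deletion applies to /b/, /z/, /h/, /n/.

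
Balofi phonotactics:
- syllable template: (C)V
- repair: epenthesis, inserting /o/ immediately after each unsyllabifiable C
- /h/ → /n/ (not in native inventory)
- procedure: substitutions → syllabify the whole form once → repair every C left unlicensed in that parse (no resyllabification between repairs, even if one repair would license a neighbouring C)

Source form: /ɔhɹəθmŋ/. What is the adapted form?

Substitution: /h/ → /n/, giving /ɔnɹəθmŋ/.
Syllabifying with onset maximization leaves /n/, /θ/, /m/, /ŋ/ stranded (no codas are permitted; onsets are limited to one consonant).
Each unlicensed consonant becomes the onset of a new syllable: /n/ → /no/, /θ/ → /θo/, /m/ → /mo/, /ŋ/ → /ŋo/.

ɔnoɹəθomoŋo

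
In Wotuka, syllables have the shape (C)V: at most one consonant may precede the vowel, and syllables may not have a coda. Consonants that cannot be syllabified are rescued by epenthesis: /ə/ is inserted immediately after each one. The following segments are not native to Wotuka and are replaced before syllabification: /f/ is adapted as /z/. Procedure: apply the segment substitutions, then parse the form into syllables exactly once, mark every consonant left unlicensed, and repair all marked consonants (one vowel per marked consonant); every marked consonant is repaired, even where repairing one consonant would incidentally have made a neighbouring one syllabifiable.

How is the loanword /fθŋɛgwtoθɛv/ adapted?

zəθəŋɛgəwətoθɛvə

Substitution: /f/ → /z/, giving /zθŋɛgwtoθɛv/.
Under (C)V, the unsyllabifiable consonants are /z/, /θ/, /g/, /w/, /v/ (no codas are permitted; onsets are limited to one consonant).
Inserting the epenthetic vowel yields /z/ → /zə/, /θ/ → /θə/, /g/ → /gə/, /w/ → /wə/, /v/ → /və/.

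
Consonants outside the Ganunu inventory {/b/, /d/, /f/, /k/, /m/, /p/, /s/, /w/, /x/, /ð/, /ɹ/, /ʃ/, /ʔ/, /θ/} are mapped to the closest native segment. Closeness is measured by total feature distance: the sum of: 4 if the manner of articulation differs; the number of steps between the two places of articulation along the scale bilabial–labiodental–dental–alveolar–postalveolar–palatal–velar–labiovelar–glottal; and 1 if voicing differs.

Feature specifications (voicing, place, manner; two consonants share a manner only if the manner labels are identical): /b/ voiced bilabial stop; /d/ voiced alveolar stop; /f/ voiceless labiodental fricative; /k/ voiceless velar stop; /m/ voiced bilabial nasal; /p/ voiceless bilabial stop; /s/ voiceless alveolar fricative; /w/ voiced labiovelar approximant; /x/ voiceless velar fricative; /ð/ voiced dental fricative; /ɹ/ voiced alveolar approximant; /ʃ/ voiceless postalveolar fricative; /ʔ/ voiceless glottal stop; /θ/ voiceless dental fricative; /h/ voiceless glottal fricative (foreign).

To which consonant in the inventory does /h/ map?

/x/ is closest: same manner (fricative), place distance 2 (glottal→velar), same voicing; total 2. Next closest is /ʃ/ at distance 4.

x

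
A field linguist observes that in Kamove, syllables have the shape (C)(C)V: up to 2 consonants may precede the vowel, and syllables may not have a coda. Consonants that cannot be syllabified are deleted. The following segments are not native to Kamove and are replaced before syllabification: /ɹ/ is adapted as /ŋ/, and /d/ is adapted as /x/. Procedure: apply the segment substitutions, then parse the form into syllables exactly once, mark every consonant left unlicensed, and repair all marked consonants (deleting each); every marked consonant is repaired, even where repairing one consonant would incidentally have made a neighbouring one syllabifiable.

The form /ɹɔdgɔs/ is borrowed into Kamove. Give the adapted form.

ŋɔxgɔ

Substitution: /ɹ/ → /ŋ/, /d/ → /x/, giving /ŋɔxgɔs/.
The consonants /s/ cannot be parsed into a legal (C)(C)V syllable (no codas are permitted; onsets may contain at most 2 consonants).
Each unlicensed consonant is deleted: /s/.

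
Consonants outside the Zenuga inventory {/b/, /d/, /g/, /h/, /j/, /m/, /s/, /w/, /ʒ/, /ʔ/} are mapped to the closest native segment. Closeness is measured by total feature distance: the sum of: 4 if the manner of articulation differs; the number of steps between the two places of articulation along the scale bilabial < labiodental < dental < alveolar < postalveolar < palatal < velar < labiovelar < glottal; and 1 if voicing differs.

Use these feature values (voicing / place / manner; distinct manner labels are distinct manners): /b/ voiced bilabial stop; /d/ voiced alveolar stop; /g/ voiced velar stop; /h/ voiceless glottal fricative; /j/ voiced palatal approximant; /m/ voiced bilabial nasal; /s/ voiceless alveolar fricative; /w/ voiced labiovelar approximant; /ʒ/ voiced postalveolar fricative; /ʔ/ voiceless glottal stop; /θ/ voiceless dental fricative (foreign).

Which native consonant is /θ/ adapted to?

s

/s/ is closest: same manner (fricative), place distance 1 (dental→alveolar), same voicing; total 1. Next closest is /ʒ/ at distance 3.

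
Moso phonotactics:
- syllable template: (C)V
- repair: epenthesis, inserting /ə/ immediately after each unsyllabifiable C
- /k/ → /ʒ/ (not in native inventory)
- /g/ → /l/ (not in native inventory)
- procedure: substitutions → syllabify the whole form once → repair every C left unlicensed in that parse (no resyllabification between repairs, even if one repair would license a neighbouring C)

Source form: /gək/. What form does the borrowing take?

ləʒə

Substitution: /g/ → /l/, /k/ → /ʒ/, giving /ləʒ/.
Syllabifying with onset maximization leaves /ʒ/ stranded (no codas are permitted; onsets are limited to one consonant).
Each unlicensed consonant becomes the onset of a new syllable: /ʒ/ → /ʒə/.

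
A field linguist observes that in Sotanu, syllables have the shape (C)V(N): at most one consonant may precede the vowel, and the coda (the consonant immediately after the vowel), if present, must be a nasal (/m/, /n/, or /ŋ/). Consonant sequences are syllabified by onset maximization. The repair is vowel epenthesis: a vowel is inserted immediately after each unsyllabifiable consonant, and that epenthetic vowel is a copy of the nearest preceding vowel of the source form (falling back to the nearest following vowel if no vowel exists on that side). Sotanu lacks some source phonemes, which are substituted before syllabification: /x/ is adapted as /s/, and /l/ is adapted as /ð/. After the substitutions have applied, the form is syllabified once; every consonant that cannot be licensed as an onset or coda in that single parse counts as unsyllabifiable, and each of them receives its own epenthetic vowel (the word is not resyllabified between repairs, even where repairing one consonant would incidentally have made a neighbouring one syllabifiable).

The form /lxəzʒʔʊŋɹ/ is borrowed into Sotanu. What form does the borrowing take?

Substitution: /l/ → /ð/, /x/ → /s/, giving /ðsəzʒʔʊŋɹ/.
Under (C)V(N), the unsyllabifiable consonants are /ð/, /z/, /ʒ/, /ɹ/ (only a nasal (/m/, /n/, or /ŋ/) is licensed in coda position; onsets are limited to one consonant).
Inserting the epenthetic vowel yields /ð/ → /ðə/, /z/ → /zə/, /ʒ/ → /ʒə/, /ɹ/ → /ɹʊ/.

ðəsəzəʒəʔʊŋɹʊ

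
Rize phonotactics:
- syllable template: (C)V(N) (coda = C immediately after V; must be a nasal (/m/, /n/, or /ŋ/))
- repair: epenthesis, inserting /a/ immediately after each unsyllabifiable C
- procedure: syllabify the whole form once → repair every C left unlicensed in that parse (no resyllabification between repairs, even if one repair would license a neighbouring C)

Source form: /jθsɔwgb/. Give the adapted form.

jaθasɔwagaba

The consonants /j/, /θ/, /w/, /g/, /b/ cannot be parsed into a legal (C)V(N) syllable (only a nasal (/m/, /n/, or /ŋ/) is licensed in coda position; onsets are limited to one consonant).
Epenthesis after each stranded consonant: /j/ → /ja/, /θ/ → /θa/, /w/ → /wa/, /g/ → /ga/, /b/ → /ba/.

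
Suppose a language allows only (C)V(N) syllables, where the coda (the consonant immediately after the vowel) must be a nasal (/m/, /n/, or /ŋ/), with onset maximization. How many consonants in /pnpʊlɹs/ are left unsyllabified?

Syllabifying with onset maximization leaves /p/, /n/, /l/, /ɹ/, /s/ stranded (only a nasal (/m/, /n/, or /ŋ/) is licensed in coda position; onsets are limited to one consonant).

5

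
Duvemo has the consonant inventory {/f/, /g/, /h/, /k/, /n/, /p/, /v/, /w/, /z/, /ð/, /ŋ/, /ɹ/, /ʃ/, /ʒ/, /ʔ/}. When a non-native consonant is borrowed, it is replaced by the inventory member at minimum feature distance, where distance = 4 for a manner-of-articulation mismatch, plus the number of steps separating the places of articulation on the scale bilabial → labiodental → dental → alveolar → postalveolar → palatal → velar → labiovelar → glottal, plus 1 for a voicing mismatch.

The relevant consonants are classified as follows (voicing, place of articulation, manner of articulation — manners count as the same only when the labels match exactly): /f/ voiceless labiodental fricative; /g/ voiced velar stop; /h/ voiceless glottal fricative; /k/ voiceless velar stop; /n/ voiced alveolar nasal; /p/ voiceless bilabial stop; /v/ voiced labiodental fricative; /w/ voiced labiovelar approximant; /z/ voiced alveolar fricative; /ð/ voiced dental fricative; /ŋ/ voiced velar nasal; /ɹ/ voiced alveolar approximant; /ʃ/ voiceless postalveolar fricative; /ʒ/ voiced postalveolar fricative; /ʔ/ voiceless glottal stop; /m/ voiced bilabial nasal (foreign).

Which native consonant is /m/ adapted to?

/n/ is closest: same manner (nasal), place distance 3 (bilabial→alveolar), same voicing; total 3. Next closest is /p/ at distance 5.

n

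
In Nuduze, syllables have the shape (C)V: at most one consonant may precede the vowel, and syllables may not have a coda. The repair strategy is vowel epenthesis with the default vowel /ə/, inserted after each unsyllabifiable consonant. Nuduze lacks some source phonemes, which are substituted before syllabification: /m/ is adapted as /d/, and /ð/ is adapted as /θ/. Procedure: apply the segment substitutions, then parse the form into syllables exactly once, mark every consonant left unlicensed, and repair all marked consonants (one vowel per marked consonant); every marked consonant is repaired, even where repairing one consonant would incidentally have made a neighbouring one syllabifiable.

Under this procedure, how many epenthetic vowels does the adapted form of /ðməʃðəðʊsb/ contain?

After substitution the input is /θdəʃθəθʊsb/.
The unsyllabifiable consonants are /θ/, /ʃ/, /s/, /b/; each receives one epenthetic vowel.

4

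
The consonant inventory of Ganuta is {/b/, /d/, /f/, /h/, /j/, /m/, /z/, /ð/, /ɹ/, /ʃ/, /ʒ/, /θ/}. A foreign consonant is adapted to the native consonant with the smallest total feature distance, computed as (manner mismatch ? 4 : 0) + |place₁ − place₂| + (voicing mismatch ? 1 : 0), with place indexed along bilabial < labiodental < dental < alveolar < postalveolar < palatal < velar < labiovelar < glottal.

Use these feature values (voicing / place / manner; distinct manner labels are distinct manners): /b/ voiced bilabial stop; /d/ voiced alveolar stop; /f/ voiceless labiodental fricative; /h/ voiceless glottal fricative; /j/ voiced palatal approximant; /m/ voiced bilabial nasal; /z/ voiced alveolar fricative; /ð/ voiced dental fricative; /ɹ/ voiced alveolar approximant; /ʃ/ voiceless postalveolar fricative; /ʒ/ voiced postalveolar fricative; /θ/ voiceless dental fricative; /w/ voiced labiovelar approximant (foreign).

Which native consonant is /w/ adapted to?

/j/ is closest: same manner (approximant), place distance 2 (labiovelar→palatal), same voicing; total 2. Next closest is /ɹ/ at distance 4.

j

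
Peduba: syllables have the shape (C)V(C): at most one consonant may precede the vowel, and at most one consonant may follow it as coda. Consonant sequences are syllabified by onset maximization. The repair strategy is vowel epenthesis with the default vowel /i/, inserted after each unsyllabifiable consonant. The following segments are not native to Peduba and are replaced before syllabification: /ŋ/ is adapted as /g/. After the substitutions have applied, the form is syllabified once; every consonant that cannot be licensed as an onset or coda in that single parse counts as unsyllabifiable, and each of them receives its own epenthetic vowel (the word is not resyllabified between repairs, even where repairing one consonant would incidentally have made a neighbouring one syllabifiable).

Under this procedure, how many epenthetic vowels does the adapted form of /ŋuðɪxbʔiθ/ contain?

1

After substitution the input is /guðɪxbʔiθ/.
The unsyllabifiable consonants are /b/; each receives one epenthetic vowel.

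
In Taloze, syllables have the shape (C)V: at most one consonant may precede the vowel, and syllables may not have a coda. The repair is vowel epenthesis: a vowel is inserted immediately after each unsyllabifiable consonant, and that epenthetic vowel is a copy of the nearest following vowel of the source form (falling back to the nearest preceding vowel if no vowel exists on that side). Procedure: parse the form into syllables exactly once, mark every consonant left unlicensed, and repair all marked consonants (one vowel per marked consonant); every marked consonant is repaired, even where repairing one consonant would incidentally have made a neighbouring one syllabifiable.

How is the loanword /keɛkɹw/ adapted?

keɛkɛɹɛwɛ

The consonants /k/, /ɹ/, /w/ cannot be parsed into a legal (C)V syllable (no codas are permitted; onsets are limited to one consonant).
Epenthesis after each stranded consonant: /k/ → /kɛ/, /ɹ/ → /ɹɛ/, /w/ → /wɛ/.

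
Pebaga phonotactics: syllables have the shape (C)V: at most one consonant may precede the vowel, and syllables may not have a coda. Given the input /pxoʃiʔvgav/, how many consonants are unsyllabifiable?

Under (C)V, the unsyllabifiable consonants are /p/, /ʔ/, /v/, /v/ (no codas are permitted; onsets are limited to one consonant).

4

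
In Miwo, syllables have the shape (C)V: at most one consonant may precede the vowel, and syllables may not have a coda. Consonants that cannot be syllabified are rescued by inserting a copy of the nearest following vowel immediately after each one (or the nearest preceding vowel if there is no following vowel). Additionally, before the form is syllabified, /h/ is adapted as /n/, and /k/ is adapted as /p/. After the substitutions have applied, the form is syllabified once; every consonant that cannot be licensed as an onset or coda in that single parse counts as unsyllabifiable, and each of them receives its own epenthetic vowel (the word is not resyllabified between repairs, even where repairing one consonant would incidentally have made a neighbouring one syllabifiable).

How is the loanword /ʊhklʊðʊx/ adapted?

ʊnʊpʊlʊðʊxʊ

Substitution: /h/ → /n/, /k/ → /p/, giving /ʊnplʊðʊx/.
The consonants /n/, /p/, /x/ cannot be parsed into a legal (C)V syllable (no codas are permitted; onsets are limited to one consonant).
Each unlicensed consonant becomes the onset of a new syllable: /n/ → /nʊ/, /p/ → /pʊ/, /x/ → /xʊ/.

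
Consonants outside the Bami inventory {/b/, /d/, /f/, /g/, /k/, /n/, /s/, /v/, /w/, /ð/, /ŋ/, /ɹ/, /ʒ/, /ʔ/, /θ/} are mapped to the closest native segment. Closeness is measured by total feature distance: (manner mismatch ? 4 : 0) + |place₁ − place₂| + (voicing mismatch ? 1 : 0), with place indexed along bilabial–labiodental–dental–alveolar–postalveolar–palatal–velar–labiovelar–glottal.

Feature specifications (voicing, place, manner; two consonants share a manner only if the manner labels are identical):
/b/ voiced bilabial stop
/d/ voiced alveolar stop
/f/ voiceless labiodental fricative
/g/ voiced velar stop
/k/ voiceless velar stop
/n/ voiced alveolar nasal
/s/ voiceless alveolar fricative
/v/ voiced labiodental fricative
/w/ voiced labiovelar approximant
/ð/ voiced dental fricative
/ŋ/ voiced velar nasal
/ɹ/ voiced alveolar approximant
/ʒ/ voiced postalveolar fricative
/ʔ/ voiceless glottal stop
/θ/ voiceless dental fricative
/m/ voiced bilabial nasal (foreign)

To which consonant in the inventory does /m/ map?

n

/n/ is closest: same manner (nasal), place distance 3 (bilabial→alveolar), same voicing; total 3. Next closest is /b/ at distance 4.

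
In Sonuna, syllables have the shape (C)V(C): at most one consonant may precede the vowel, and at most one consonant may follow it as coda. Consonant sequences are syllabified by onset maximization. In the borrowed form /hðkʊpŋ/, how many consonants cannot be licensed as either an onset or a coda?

3

Syllabifying with onset maximization leaves /h/, /ð/, /ŋ/ stranded (at most one coda consonant is licensed; onsets are limited to one consonant).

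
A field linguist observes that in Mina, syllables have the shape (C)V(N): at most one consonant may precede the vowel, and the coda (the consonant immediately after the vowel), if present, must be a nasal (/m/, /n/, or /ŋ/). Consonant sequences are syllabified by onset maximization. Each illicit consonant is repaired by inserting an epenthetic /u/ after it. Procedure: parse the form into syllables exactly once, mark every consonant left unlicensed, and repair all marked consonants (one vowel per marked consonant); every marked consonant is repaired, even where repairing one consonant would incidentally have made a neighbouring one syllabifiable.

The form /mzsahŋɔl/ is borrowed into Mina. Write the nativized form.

muzusahuŋɔlu

Under (C)V(N), the unsyllabifiable consonants are /m/, /z/, /h/, /l/ (only a nasal (/m/, /n/, or /ŋ/) is licensed in coda position; onsets are limited to one consonant).
Inserting the epenthetic vowel yields /m/ → /mu/, /z/ → /zu/, /h/ → /hu/, /l/ → /lu/.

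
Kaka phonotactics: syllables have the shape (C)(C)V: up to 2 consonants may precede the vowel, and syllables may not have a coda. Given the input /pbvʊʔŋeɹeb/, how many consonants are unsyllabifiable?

2

Under (C)(C)V, the unsyllabifiable consonants are /p/, /b/ (no codas are permitted; onsets may contain at most 2 consonants).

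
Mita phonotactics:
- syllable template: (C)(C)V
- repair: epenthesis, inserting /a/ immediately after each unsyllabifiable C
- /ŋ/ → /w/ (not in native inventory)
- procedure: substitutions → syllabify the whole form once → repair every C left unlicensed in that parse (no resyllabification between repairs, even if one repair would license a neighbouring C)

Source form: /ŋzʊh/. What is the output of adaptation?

Substitution: /ŋ/ → /w/, giving /wzʊh/.
Syllabifying with onset maximization leaves /h/ stranded (no codas are permitted; onsets may contain at most 2 consonants).
Epenthesis after each stranded consonant: /h/ → /ha/.

wzʊha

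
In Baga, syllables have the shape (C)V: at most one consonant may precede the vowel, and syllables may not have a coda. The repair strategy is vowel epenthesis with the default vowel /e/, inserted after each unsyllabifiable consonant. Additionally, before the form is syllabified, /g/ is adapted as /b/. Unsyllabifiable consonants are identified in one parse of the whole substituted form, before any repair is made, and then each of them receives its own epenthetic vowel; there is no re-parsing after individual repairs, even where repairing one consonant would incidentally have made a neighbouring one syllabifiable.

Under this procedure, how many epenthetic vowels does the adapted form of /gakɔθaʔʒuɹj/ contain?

After substitution the input is /bakɔθaʔʒuɹj/.
The unsyllabifiable consonants are /ʔ/, /ɹ/, /j/; each receives one epenthetic vowel.

3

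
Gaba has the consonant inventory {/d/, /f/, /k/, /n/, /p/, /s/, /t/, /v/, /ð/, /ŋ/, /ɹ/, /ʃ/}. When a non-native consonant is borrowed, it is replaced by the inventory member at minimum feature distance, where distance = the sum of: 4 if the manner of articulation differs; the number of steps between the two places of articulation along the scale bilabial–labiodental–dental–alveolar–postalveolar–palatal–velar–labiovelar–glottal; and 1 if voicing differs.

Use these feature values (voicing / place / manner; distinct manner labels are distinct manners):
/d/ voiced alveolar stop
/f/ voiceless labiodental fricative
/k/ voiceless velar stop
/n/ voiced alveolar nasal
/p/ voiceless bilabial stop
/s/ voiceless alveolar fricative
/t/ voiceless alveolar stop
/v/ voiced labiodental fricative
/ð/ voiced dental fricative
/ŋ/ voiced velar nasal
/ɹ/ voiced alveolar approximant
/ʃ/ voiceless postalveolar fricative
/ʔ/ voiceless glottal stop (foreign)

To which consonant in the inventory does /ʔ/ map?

/k/ is closest: same manner (stop), place distance 2 (glottal→velar), same voicing; total 2. Next closest is /t/ at distance 5.

k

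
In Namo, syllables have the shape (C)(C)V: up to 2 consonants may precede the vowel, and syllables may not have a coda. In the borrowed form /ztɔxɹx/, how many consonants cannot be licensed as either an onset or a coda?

The consonants /x/, /ɹ/, /x/ cannot be parsed into a legal (C)(C)V syllable (no codas are permitted; onsets may contain at most 2 consonants).

3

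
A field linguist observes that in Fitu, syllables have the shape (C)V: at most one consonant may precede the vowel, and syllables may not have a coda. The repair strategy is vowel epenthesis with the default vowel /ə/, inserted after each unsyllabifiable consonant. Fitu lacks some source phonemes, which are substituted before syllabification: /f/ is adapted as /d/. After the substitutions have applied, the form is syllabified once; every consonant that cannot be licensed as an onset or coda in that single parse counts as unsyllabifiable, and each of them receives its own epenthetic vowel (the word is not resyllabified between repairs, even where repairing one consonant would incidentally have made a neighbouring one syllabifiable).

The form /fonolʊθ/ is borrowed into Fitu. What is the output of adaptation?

Substitution: /f/ → /d/, giving /donolʊθ/.
The consonants /θ/ cannot be parsed into a legal (C)V syllable (no codas are permitted; onsets are limited to one consonant).
Epenthesis after each stranded consonant: /θ/ → /θə/.

donolʊθə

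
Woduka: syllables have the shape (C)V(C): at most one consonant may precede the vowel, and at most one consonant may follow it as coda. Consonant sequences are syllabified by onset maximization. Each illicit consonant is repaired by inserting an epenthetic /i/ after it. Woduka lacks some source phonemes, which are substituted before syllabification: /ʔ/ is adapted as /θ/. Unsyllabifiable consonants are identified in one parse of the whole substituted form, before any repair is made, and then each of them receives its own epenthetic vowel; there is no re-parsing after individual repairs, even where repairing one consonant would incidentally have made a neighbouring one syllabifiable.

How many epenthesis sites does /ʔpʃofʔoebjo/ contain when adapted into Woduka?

2

After substitution the input is /θpʃofθoebjo/.
The unsyllabifiable consonants are /θ/, /p/; each receives one epenthetic vowel.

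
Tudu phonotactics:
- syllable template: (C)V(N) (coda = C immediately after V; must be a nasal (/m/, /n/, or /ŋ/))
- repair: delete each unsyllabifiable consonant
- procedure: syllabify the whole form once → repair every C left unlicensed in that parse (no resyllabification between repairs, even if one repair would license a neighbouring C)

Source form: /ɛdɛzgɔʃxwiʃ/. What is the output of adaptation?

Syllabifying with onset maximization leaves /z/, /ʃ/, /x/, /ʃ/ stranded (only a nasal (/m/, /n/, or /ŋ/) is licensed in coda position; onsets are limited to one consonant).
Deleting the stranded consonants removes /z/, /ʃ/, /x/, /ʃ/.

ɛdɛgɔwi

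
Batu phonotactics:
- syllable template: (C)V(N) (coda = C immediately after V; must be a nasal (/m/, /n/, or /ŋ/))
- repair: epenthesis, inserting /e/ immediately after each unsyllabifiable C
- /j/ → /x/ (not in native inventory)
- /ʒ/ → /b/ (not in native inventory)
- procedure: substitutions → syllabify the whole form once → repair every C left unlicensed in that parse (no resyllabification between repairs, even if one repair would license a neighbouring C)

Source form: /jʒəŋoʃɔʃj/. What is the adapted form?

xebəŋoʃɔʃexe

Substitution: /j/ → /x/, /ʒ/ → /b/, giving /xbəŋoʃɔʃx/.
Syllabifying with onset maximization leaves /x/, /ʃ/, /x/ stranded (only a nasal (/m/, /n/, or /ŋ/) is licensed in coda position; onsets are limited to one consonant).
Each unlicensed consonant becomes the onset of a new syllable: /x/ → /xe/, /ʃ/ → /ʃe/, /x/ → /xe/.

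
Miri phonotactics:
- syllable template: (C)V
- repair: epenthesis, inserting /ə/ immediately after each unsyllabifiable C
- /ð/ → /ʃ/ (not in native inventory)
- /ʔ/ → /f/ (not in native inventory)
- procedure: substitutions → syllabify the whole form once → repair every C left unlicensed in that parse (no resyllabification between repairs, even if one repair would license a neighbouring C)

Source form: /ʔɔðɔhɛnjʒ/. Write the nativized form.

Substitution: /ʔ/ → /f/, /ð/ → /ʃ/, giving /fɔʃɔhɛnjʒ/.
Under (C)V, the unsyllabifiable consonants are /n/, /j/, /ʒ/ (no codas are permitted; onsets are limited to one consonant).
Each unlicensed consonant becomes the onset of a new syllable: /n/ → /nə/, /j/ → /jə/, /ʒ/ → /ʒə/.

fɔʃɔhɛnəjəʒə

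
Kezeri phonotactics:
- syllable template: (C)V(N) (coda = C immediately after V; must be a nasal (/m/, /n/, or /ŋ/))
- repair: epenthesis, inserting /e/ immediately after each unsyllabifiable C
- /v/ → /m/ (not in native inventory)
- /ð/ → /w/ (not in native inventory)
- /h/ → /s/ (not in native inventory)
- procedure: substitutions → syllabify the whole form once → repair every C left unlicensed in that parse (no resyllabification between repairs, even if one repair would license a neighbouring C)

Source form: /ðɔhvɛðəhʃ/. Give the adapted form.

Substitution: /ð/ → /w/, /h/ → /s/, /v/ → /m/, giving /wɔsmɛwəsʃ/.
The consonants /s/, /s/, /ʃ/ cannot be parsed into a legal (C)V(N) syllable (only a nasal (/m/, /n/, or /ŋ/) is licensed in coda position; onsets are limited to one consonant).
Epenthesis after each stranded consonant: /s/ → /se/, /s/ → /se/, /ʃ/ → /ʃe/.

wɔsemɛwəseʃe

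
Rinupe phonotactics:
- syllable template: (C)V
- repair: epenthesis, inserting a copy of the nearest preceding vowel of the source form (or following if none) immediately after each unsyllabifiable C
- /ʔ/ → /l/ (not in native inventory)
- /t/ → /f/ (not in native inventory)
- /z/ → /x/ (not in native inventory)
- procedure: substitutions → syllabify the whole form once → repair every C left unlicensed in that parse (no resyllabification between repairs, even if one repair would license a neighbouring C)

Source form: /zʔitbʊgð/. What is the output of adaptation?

xilifibʊgʊðʊ

Substitution: /z/ → /x/, /ʔ/ → /l/, /t/ → /f/, giving /xlifbʊgð/.
The consonants /x/, /f/, /g/, /ð/ cannot be parsed into a legal (C)V syllable (no codas are permitted; onsets are limited to one consonant).
Inserting the epenthetic vowel yields /x/ → /xi/, /f/ → /fi/, /g/ → /gʊ/, /ð/ → /ðʊ/.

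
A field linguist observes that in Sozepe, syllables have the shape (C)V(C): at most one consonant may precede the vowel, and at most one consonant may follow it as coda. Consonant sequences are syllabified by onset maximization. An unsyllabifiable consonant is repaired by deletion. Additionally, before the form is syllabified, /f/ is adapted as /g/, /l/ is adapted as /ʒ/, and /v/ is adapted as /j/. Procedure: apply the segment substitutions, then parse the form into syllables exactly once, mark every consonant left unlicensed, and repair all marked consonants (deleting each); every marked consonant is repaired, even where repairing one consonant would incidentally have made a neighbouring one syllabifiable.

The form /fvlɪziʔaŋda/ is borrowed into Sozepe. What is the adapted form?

ʒɪziʔaŋda

Substitution: /f/ → /g/, /v/ → /j/, /l/ → /ʒ/, giving /gjʒɪziʔaŋda/.
Syllabifying with onset maximization leaves /g/, /j/ stranded (at most one coda consonant is licensed; onsets are limited to one consonant).
Deletion applies to /g/, /j/.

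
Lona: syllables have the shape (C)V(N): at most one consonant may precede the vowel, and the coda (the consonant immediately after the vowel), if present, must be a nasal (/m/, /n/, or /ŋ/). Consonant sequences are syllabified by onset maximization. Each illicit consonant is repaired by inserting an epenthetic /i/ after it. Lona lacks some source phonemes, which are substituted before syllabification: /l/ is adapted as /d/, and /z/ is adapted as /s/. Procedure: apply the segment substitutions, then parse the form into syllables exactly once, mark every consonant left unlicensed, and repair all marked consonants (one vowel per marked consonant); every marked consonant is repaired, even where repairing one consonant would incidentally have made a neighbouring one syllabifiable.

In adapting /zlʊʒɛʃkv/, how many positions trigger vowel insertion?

After substitution the input is /sdʊʒɛʃkv/.
The unsyllabifiable consonants are /s/, /ʃ/, /k/, /v/; each receives one epenthetic vowel.

4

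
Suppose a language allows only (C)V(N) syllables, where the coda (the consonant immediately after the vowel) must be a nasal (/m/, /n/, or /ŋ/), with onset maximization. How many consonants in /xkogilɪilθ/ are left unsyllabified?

Under (C)V(N), the unsyllabifiable consonants are /x/, /l/, /θ/ (only a nasal (/m/, /n/, or /ŋ/) is licensed in coda position; onsets are limited to one consonant).

3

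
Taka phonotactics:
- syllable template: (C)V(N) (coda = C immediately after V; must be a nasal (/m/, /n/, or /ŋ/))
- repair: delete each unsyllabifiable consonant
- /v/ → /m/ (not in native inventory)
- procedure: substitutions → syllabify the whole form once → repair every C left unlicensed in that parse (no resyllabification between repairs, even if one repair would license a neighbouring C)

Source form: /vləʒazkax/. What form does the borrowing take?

ləʒaka

Substitution: /v/ → /m/, giving /mləʒazkax/.
Under (C)V(N), the unsyllabifiable consonants are /m/, /z/, /x/ (only a nasal (/m/, /n/, or /ŋ/) is licensed in coda position; onsets are limited to one consonant).
Deleting the stranded consonants removes /m/, /z/, /x/.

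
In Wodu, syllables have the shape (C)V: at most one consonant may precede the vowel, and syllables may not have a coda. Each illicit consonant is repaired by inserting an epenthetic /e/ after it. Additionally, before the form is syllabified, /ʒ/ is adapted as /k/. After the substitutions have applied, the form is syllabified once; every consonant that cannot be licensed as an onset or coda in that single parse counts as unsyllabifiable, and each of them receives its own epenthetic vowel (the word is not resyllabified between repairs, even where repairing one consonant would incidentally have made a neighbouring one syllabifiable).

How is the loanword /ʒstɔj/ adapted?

Substitution: /ʒ/ → /k/, giving /kstɔj/.
Syllabifying with onset maximization leaves /k/, /s/, /j/ stranded (no codas are permitted; onsets are limited to one consonant).
Epenthesis after each stranded consonant: /k/ → /ke/, /s/ → /se/, /j/ → /je/.

kesetɔje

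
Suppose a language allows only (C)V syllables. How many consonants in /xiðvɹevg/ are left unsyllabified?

Under (C)V, the unsyllabifiable consonants are /ð/, /v/, /v/, /g/ (no codas are permitted; onsets are limited to one consonant).

4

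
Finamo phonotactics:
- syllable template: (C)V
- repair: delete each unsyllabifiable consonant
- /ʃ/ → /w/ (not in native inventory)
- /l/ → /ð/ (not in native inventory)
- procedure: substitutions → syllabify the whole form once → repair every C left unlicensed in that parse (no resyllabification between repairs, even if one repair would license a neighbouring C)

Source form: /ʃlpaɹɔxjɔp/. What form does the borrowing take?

Substitution: /ʃ/ → /w/, /l/ → /ð/, giving /wðpaɹɔxjɔp/.
Syllabifying with onset maximization leaves /w/, /ð/, /x/, /p/ stranded (no codas are permitted; onsets are limited to one consonant).
Each unlicensed consonant is deleted: /w/, /ð/, /x/, /p/.

paɹɔjɔ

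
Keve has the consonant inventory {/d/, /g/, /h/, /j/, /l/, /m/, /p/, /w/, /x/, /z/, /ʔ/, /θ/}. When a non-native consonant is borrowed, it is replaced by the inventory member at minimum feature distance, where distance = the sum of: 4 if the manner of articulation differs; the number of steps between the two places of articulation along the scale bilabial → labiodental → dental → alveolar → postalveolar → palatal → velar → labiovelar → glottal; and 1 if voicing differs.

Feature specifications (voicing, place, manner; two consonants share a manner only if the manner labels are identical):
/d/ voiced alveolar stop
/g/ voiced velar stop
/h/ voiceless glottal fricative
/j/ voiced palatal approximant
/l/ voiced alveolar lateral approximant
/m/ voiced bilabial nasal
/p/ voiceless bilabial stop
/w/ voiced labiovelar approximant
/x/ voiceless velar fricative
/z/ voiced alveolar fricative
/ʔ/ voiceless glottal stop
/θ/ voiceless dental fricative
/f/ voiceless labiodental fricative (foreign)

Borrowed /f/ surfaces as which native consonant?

θ

/θ/ is closest: same manner (fricative), place distance 1 (labiodental→dental), same voicing; total 1. Next closest is /z/ at distance 3.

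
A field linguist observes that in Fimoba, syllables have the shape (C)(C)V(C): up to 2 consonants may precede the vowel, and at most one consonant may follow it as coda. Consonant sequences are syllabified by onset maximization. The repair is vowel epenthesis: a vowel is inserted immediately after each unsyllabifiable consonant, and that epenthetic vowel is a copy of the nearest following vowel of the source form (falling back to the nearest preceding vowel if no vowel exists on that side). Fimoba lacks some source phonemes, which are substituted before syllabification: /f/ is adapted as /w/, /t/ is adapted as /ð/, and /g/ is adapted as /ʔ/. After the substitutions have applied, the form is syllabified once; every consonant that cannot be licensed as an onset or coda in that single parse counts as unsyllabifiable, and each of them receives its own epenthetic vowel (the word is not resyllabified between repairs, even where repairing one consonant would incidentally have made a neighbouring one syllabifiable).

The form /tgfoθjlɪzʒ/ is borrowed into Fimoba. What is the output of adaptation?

Substitution: /t/ → /ð/, /g/ → /ʔ/, /f/ → /w/, giving /ðʔwoθjlɪzʒ/.
Syllabifying with onset maximization leaves /ð/, /ʒ/ stranded (at most one coda consonant is licensed; onsets may contain at most 2 consonants).
Inserting the epenthetic vowel yields /ð/ → /ðo/, /ʒ/ → /ʒɪ/.

ðoʔwoθjlɪzʒɪ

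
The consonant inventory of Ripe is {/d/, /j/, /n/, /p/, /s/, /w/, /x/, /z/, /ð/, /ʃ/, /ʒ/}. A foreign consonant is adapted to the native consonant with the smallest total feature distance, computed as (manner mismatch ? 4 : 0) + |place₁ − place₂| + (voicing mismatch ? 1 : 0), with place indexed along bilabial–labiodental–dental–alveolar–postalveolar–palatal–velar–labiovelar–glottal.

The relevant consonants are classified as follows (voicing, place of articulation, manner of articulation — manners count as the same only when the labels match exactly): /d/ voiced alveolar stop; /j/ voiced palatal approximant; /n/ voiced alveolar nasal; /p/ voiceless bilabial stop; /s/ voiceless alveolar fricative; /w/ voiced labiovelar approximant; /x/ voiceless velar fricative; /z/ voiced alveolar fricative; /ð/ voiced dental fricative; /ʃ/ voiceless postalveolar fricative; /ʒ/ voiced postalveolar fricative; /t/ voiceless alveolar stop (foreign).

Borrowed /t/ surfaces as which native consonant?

d

/d/ is closest: same manner (stop), place distance 0 (alveolar→alveolar), voicing differs (+1); total 1. Next closest is /p/ at distance 3.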